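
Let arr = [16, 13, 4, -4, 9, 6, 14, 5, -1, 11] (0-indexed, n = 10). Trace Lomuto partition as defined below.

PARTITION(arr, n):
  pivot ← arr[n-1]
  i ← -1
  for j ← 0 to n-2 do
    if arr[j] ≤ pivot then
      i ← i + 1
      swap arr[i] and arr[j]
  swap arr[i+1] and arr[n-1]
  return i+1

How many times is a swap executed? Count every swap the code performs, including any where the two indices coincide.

pivot = arr[9] = 11; i = -1
j=0: arr[0]=16 > 11 → no swap
j=1: arr[1]=13 > 11 → no swap
j=2: arr[2]=4 ≤ 11 → i=0, swap arr[0],arr[2] → [4, 13, 16, -4, 9, 6, 14, 5, -1, 11]
j=3: arr[3]=-4 ≤ 11 → i=1, swap arr[1],arr[3] → [4, -4, 16, 13, 9, 6, 14, 5, -1, 11]
j=4: arr[4]=9 ≤ 11 → i=2, swap arr[2],arr[4] → [4, -4, 9, 13, 16, 6, 14, 5, -1, 11]
j=5: arr[5]=6 ≤ 11 → i=3, swap arr[3],arr[5] → [4, -4, 9, 6, 16, 13, 14, 5, -1, 11]
j=6: arr[6]=14 > 11 → no swap
j=7: arr[7]=5 ≤ 11 → i=4, swap arr[4],arr[7] → [4, -4, 9, 6, 5, 13, 14, 16, -1, 11]
j=8: arr[8]=-1 ≤ 11 → i=5, swap arr[5],arr[8] → [4, -4, 9, 6, 5, -1, 14, 16, 13, 11]
final swap arr[6],arr[9] → [4, -4, 9, 6, 5, -1, 11, 16, 13, 14]; return 6

7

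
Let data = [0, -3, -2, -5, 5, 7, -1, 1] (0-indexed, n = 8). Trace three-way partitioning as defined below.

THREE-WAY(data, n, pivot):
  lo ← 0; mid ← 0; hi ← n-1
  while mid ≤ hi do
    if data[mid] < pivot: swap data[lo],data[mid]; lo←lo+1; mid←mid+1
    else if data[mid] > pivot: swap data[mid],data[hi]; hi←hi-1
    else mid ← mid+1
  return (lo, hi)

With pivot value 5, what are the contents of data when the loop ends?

[0, -3, -2, -5, 1, -1, 5, 7]

lo=0 mid=0 hi=7
0<5: swap(0,0), lo=1 mid=1 ⇒ [0, -3, -2, -5, 5, 7, -1, 1]
-3<5: swap(1,1), lo=2 mid=2 ⇒ [0, -3, -2, -5, 5, 7, -1, 1]
-2<5: swap(2,2), lo=3 mid=3 ⇒ [0, -3, -2, -5, 5, 7, -1, 1]
-5<5: swap(3,3), lo=4 mid=4 ⇒ [0, -3, -2, -5, 5, 7, -1, 1]
5=5: mid=5
7>5: swap(5,7), hi=6 ⇒ [0, -3, -2, -5, 5, 1, -1, 7]
1<5: swap(4,5), lo=5 mid=6 ⇒ [0, -3, -2, -5, 1, 5, -1, 7]
-1<5: swap(5,6), lo=6 mid=7 ⇒ [0, -3, -2, -5, 1, -1, 5, 7]
done. lo=6 hi=6; data=[0, -3, -2, -5, 1, -1, 5, 7]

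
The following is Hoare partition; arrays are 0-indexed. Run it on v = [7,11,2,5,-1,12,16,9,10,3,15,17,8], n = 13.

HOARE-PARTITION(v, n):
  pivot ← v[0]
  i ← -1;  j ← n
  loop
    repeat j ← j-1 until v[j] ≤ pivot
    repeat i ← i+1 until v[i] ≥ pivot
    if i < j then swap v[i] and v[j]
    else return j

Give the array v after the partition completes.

pivot = v[0] = 7; i = -1, j = 13
j→9 (v[9]=3≤7), i→0 (v[0]=7≥7); i<j, swap → [3,11,2,5,-1,12,16,9,10,7,15,17,8]
j→4 (v[4]=-1≤7), i→1 (v[1]=11≥7); i<j, swap → [3,-1,2,5,11,12,16,9,10,7,15,17,8]
j→3, i→4; i≥j, return j=3. v = [3,-1,2,5,11,12,16,9,10,7,15,17,8]

[3,-1,2,5,11,12,16,9,10,7,15,17,8]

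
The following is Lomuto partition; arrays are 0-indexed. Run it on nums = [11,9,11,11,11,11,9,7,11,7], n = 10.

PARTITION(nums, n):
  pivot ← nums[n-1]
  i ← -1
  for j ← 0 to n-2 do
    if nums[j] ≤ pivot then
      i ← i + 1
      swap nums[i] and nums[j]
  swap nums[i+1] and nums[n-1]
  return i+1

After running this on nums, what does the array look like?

pivot = nums[9] = 7; i = -1
j=0: nums[0]=11 > 7 → no swap
j=1: nums[1]=9 > 7 → no swap
j=2: nums[2]=11 > 7 → no swap
j=3: nums[3]=11 > 7 → no swap
j=4: nums[4]=11 > 7 → no swap
j=5: nums[5]=11 > 7 → no swap
j=6: nums[6]=9 > 7 → no swap
j=7: nums[7]=7 ≤ 7 → i=0, swap nums[0],nums[7] → [7,9,11,11,11,11,9,11,11,7]
j=8: nums[8]=11 > 7 → no swap
final swap nums[1],nums[9] → [7,7,11,11,11,11,9,11,11,9]; return 1

[7,7,11,11,11,11,9,11,11,9]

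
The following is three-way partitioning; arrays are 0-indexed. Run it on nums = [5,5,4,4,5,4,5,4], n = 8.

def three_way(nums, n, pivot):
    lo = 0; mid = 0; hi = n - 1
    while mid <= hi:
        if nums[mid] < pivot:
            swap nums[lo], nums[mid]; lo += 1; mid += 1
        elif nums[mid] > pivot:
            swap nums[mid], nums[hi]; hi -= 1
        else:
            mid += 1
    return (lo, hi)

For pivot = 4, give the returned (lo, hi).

(0, 3)

pivot = 4; lo=0, mid=0, hi=7
nums[mid]=5>4: swap nums[0],nums[7]; hi=6 → [4,5,4,4,5,4,5,5]
nums[mid]=4=4: mid=1
nums[mid]=5>4: swap nums[1],nums[6]; hi=5 → [4,5,4,4,5,4,5,5]
nums[mid]=5>4: swap nums[1],nums[5]; hi=4 → [4,4,4,4,5,5,5,5]
nums[mid]=4=4: mid=2
nums[mid]=4=4: mid=3
nums[mid]=4=4: mid=4
nums[mid]=5>4: swap nums[4],nums[4]; hi=3 → [4,4,4,4,5,5,5,5]
end: lo=0, hi=3; nums = [4,4,4,4,5,5,5,5]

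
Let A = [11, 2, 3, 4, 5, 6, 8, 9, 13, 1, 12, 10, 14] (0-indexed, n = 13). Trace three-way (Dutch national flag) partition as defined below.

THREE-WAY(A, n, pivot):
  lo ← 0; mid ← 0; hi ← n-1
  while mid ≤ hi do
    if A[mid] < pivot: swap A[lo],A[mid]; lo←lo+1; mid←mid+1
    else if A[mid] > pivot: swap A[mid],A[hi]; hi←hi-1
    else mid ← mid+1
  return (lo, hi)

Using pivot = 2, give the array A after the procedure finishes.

pivot = 2; lo=0, mid=0, hi=12
A[mid]=11>2: swap A[0],A[12]; hi=11 → [14, 2, 3, 4, 5, 6, 8, 9, 13, 1, 12, 10, 11]
A[mid]=14>2: swap A[0],A[11]; hi=10 → [10, 2, 3, 4, 5, 6, 8, 9, 13, 1, 12, 14, 11]
A[mid]=10>2: swap A[0],A[10]; hi=9 → [12, 2, 3, 4, 5, 6, 8, 9, 13, 1, 10, 14, 11]
A[mid]=12>2: swap A[0],A[9]; hi=8 → [1, 2, 3, 4, 5, 6, 8, 9, 13, 12, 10, 14, 11]
A[mid]=1<2: swap A[0],A[0]; lo=1,mid=1 → [1, 2, 3, 4, 5, 6, 8, 9, 13, 12, 10, 14, 11]
A[mid]=2=2: mid=2
A[mid]=3>2: swap A[2],A[8]; hi=7 → [1, 2, 13, 4, 5, 6, 8, 9, 3, 12, 10, 14, 11]
A[mid]=13>2: swap A[2],A[7]; hi=6 → [1, 2, 9, 4, 5, 6, 8, 13, 3, 12, 10, 14, 11]
A[mid]=9>2: swap A[2],A[6]; hi=5 → [1, 2, 8, 4, 5, 6, 9, 13, 3, 12, 10, 14, 11]
A[mid]=8>2: swap A[2],A[5]; hi=4 → [1, 2, 6, 4, 5, 8, 9, 13, 3, 12, 10, 14, 11]
A[mid]=6>2: swap A[2],A[4]; hi=3 → [1, 2, 5, 4, 6, 8, 9, 13, 3, 12, 10, 14, 11]
A[mid]=5>2: swap A[2],A[3]; hi=2 → [1, 2, 4, 5, 6, 8, 9, 13, 3, 12, 10, 14, 11]
A[mid]=4>2: swap A[2],A[2]; hi=1 → [1, 2, 4, 5, 6, 8, 9, 13, 3, 12, 10, 14, 11]
end: lo=1, hi=1; A = [1, 2, 4, 5, 6, 8, 9, 13, 3, 12, 10, 14, 11]

[1, 2, 4, 5, 6, 8, 9, 13, 3, 12, 10, 14, 11]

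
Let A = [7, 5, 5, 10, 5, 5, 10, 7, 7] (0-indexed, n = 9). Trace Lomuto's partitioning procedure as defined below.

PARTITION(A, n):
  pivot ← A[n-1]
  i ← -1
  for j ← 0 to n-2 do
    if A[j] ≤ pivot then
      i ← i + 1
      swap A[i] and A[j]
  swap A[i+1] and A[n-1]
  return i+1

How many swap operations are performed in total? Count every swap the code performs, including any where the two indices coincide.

7

pivot = A[8] = 7; i = -1
j=0: A[0]=7 ≤ 7 → i=0, swap A[0],A[0] (no change) → [7, 5, 5, 10, 5, 5, 10, 7, 7]
j=1: A[1]=5 ≤ 7 → i=1, swap A[1],A[1] (no change) → [7, 5, 5, 10, 5, 5, 10, 7, 7]
j=2: A[2]=5 ≤ 7 → i=2, swap A[2],A[2] (no change) → [7, 5, 5, 10, 5, 5, 10, 7, 7]
j=3: A[3]=10 > 7 → no swap
j=4: A[4]=5 ≤ 7 → i=3, swap A[3],A[4] → [7, 5, 5, 5, 10, 5, 10, 7, 7]
j=5: A[5]=5 ≤ 7 → i=4, swap A[4],A[5] → [7, 5, 5, 5, 5, 10, 10, 7, 7]
j=6: A[6]=10 > 7 → no swap
j=7: A[7]=7 ≤ 7 → i=5, swap A[5],A[7] → [7, 5, 5, 5, 5, 7, 10, 10, 7]
final swap A[6],A[8] → [7, 5, 5, 5, 5, 7, 7, 10, 10]; return 6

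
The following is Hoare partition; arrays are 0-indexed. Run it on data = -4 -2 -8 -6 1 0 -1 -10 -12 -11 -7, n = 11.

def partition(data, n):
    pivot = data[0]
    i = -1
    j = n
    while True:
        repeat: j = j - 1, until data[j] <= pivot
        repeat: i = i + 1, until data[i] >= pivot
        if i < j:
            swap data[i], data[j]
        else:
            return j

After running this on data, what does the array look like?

-7 -11 -8 -6 -12 -10 -1 0 1 -2 -4

pivot=-4
j stops at 10 (-7), i stops at 0 (-4); swap ⇒ -7 -2 -8 -6 1 0 -1 -10 -12 -11 -4
j stops at 9 (-11), i stops at 1 (-2); swap ⇒ -7 -11 -8 -6 1 0 -1 -10 -12 -2 -4
j stops at 8 (-12), i stops at 4 (1); swap ⇒ -7 -11 -8 -6 -12 0 -1 -10 1 -2 -4
j stops at 7 (-10), i stops at 5 (0); swap ⇒ -7 -11 -8 -6 -12 -10 -1 0 1 -2 -4
j stops at 5, i stops at 6; i≥j ⇒ return 5. data=-7 -11 -8 -6 -12 -10 -1 0 1 -2 -4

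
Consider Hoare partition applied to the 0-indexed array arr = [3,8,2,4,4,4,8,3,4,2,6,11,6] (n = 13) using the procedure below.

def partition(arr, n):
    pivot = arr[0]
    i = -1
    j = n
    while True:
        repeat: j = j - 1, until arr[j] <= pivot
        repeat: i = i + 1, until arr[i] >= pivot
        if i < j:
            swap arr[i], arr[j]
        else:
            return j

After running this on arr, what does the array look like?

pivot=3
j stops at 9 (2), i stops at 0 (3); swap ⇒ [2,8,2,4,4,4,8,3,4,3,6,11,6]
j stops at 7 (3), i stops at 1 (8); swap ⇒ [2,3,2,4,4,4,8,8,4,3,6,11,6]
j stops at 2, i stops at 3; i≥j ⇒ return 2. arr=[2,3,2,4,4,4,8,8,4,3,6,11,6]

[2,3,2,4,4,4,8,8,4,3,6,11,6]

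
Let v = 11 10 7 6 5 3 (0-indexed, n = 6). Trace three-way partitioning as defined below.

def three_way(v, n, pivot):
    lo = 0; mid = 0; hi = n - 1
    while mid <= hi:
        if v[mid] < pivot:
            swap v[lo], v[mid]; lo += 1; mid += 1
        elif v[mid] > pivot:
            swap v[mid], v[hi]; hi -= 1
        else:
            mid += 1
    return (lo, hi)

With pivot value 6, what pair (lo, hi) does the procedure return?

pivot = 6; lo=0, mid=0, hi=5
v[mid]=11>6: swap v[0],v[5]; hi=4 → 3 10 7 6 5 11
v[mid]=3<6: swap v[0],v[0]; lo=1,mid=1 → 3 10 7 6 5 11
v[mid]=10>6: swap v[1],v[4]; hi=3 → 3 5 7 6 10 11
v[mid]=5<6: swap v[1],v[1]; lo=2,mid=2 → 3 5 7 6 10 11
v[mid]=7>6: swap v[2],v[3]; hi=2 → 3 5 6 7 10 11
v[mid]=6=6: mid=3
end: lo=2, hi=2; v = 3 5 6 7 10 11

(2, 2)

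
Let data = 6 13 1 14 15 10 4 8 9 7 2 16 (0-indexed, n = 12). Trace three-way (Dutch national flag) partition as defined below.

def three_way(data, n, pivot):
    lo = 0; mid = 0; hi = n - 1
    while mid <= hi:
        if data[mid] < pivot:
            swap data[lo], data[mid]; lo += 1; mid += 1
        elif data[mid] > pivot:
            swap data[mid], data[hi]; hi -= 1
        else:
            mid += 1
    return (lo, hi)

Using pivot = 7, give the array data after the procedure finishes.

6 2 1 4 7 10 8 9 15 14 16 13

pivot = 7; lo=0, mid=0, hi=11
data[mid]=6<7: swap data[0],data[0]; lo=1,mid=1 → 6 13 1 14 15 10 4 8 9 7 2 16
data[mid]=13>7: swap data[1],data[11]; hi=10 → 6 16 1 14 15 10 4 8 9 7 2 13
data[mid]=16>7: swap data[1],data[10]; hi=9 → 6 2 1 14 15 10 4 8 9 7 16 13
data[mid]=2<7: swap data[1],data[1]; lo=2,mid=2 → 6 2 1 14 15 10 4 8 9 7 16 13
data[mid]=1<7: swap data[2],data[2]; lo=3,mid=3 → 6 2 1 14 15 10 4 8 9 7 16 13
data[mid]=14>7: swap data[3],data[9]; hi=8 → 6 2 1 7 15 10 4 8 9 14 16 13
data[mid]=7=7: mid=4
data[mid]=15>7: swap data[4],data[8]; hi=7 → 6 2 1 7 9 10 4 8 15 14 16 13
data[mid]=9>7: swap data[4],data[7]; hi=6 → 6 2 1 7 8 10 4 9 15 14 16 13
data[mid]=8>7: swap data[4],data[6]; hi=5 → 6 2 1 7 4 10 8 9 15 14 16 13
data[mid]=4<7: swap data[3],data[4]; lo=4,mid=5 → 6 2 1 4 7 10 8 9 15 14 16 13
data[mid]=10>7: swap data[5],data[5]; hi=4 → 6 2 1 4 7 10 8 9 15 14 16 13
end: lo=4, hi=4; data = 6 2 1 4 7 10 8 9 15 14 16 13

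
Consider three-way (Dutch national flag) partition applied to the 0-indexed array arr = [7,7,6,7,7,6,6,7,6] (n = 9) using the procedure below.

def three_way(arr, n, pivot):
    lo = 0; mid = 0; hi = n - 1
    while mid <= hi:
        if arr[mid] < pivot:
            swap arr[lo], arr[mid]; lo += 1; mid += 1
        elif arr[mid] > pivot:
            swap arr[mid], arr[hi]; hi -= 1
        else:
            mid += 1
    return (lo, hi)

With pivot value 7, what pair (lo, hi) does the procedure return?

(4, 8)

pivot = 7; lo=0, mid=0, hi=8
arr[mid]=7=7: mid=1
arr[mid]=7=7: mid=2
arr[mid]=6<7: swap arr[0],arr[2]; lo=1,mid=3 → [6,7,7,7,7,6,6,7,6]
arr[mid]=7=7: mid=4
arr[mid]=7=7: mid=5
arr[mid]=6<7: swap arr[1],arr[5]; lo=2,mid=6 → [6,6,7,7,7,7,6,7,6]
arr[mid]=6<7: swap arr[2],arr[6]; lo=3,mid=7 → [6,6,6,7,7,7,7,7,6]
arr[mid]=7=7: mid=8
arr[mid]=6<7: swap arr[3],arr[8]; lo=4,mid=9 → [6,6,6,6,7,7,7,7,7]
end: lo=4, hi=8; arr = [6,6,6,6,7,7,7,7,7]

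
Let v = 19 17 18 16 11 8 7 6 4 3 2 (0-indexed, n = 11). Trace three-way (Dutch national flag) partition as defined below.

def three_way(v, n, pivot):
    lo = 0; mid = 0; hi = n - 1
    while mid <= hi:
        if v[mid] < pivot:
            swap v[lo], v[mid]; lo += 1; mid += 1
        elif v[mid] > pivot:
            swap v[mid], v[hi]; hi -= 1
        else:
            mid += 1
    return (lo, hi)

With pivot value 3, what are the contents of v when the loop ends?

2 3 16 11 8 7 6 4 18 17 19

lo=0 mid=0 hi=10
19>3: swap(0,10), hi=9 ⇒ 2 17 18 16 11 8 7 6 4 3 19
2<3: swap(0,0), lo=1 mid=1 ⇒ 2 17 18 16 11 8 7 6 4 3 19
17>3: swap(1,9), hi=8 ⇒ 2 3 18 16 11 8 7 6 4 17 19
3=3: mid=2
18>3: swap(2,8), hi=7 ⇒ 2 3 4 16 11 8 7 6 18 17 19
4>3: swap(2,7), hi=6 ⇒ 2 3 6 16 11 8 7 4 18 17 19
6>3: swap(2,6), hi=5 ⇒ 2 3 7 16 11 8 6 4 18 17 19
7>3: swap(2,5), hi=4 ⇒ 2 3 8 16 11 7 6 4 18 17 19
8>3: swap(2,4), hi=3 ⇒ 2 3 11 16 8 7 6 4 18 17 19
11>3: swap(2,3), hi=2 ⇒ 2 3 16 11 8 7 6 4 18 17 19
16>3: swap(2,2), hi=1 ⇒ 2 3 16 11 8 7 6 4 18 17 19
done. lo=1 hi=1; v=2 3 16 11 8 7 6 4 18 17 19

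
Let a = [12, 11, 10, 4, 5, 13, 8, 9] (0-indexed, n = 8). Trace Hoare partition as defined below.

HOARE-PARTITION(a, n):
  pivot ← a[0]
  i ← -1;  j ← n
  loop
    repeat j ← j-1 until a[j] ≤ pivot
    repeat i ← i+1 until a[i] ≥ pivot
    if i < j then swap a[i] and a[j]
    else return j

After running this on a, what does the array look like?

[9, 11, 10, 4, 5, 8, 13, 12]

pivot=12
j stops at 7 (9), i stops at 0 (12); swap ⇒ [9, 11, 10, 4, 5, 13, 8, 12]
j stops at 6 (8), i stops at 5 (13); swap ⇒ [9, 11, 10, 4, 5, 8, 13, 12]
j stops at 5, i stops at 6; i≥j ⇒ return 5. a=[9, 11, 10, 4, 5, 8, 13, 12]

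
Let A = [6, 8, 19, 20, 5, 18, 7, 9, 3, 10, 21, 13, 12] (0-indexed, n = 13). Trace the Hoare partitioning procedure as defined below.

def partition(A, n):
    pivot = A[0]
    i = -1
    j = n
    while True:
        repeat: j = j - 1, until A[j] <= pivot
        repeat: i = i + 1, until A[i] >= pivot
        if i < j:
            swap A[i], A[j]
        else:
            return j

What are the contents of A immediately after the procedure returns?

[3, 5, 19, 20, 8, 18, 7, 9, 6, 10, 21, 13, 12]

pivot=6
j stops at 8 (3), i stops at 0 (6); swap ⇒ [3, 8, 19, 20, 5, 18, 7, 9, 6, 10, 21, 13, 12]
j stops at 4 (5), i stops at 1 (8); swap ⇒ [3, 5, 19, 20, 8, 18, 7, 9, 6, 10, 21, 13, 12]
j stops at 1, i stops at 2; i≥j ⇒ return 1. A=[3, 5, 19, 20, 8, 18, 7, 9, 6, 10, 21, 13, 12]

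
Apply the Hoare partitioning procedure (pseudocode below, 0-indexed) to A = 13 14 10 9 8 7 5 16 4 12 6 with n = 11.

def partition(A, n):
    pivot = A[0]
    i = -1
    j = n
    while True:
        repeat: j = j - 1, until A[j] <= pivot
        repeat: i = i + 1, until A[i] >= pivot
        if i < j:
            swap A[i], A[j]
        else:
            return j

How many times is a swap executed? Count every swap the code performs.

3

pivot=13
j stops at 10 (6), i stops at 0 (13); swap ⇒ 6 14 10 9 8 7 5 16 4 12 13
j stops at 9 (12), i stops at 1 (14); swap ⇒ 6 12 10 9 8 7 5 16 4 14 13
j stops at 8 (4), i stops at 7 (16); swap ⇒ 6 12 10 9 8 7 5 4 16 14 13
j stops at 7, i stops at 8; i≥j ⇒ return 7. A=6 12 10 9 8 7 5 4 16 14 13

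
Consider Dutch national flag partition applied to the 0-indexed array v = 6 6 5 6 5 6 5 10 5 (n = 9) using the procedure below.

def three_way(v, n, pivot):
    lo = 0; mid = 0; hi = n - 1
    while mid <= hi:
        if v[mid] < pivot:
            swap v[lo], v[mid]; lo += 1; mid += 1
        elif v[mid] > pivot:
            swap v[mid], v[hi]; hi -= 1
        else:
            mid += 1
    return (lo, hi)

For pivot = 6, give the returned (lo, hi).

lo=0 mid=0 hi=8
6=6: mid=1
6=6: mid=2
5<6: swap(0,2), lo=1 mid=3 ⇒ 5 6 6 6 5 6 5 10 5
6=6: mid=4
5<6: swap(1,4), lo=2 mid=5 ⇒ 5 5 6 6 6 6 5 10 5
6=6: mid=6
5<6: swap(2,6), lo=3 mid=7 ⇒ 5 5 5 6 6 6 6 10 5
10>6: swap(7,8), hi=7 ⇒ 5 5 5 6 6 6 6 5 10
5<6: swap(3,7), lo=4 mid=8 ⇒ 5 5 5 5 6 6 6 6 10
done. lo=4 hi=7; v=5 5 5 5 6 6 6 6 10

(4, 7)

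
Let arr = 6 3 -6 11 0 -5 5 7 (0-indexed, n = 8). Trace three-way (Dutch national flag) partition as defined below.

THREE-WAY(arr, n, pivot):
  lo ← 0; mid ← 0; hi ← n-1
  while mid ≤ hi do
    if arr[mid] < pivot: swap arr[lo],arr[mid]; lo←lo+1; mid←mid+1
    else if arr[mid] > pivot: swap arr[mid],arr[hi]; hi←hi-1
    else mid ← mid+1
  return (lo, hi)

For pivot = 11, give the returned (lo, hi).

pivot = 11; lo=0, mid=0, hi=7
arr[mid]=6<11: swap arr[0],arr[0]; lo=1,mid=1 → 6 3 -6 11 0 -5 5 7
arr[mid]=3<11: swap arr[1],arr[1]; lo=2,mid=2 → 6 3 -6 11 0 -5 5 7
arr[mid]=-6<11: swap arr[2],arr[2]; lo=3,mid=3 → 6 3 -6 11 0 -5 5 7
arr[mid]=11=11: mid=4
arr[mid]=0<11: swap arr[3],arr[4]; lo=4,mid=5 → 6 3 -6 0 11 -5 5 7
arr[mid]=-5<11: swap arr[4],arr[5]; lo=5,mid=6 → 6 3 -6 0 -5 11 5 7
arr[mid]=5<11: swap arr[5],arr[6]; lo=6,mid=7 → 6 3 -6 0 -5 5 11 7
arr[mid]=7<11: swap arr[6],arr[7]; lo=7,mid=8 → 6 3 -6 0 -5 5 7 11
end: lo=7, hi=7; arr = 6 3 -6 0 -5 5 7 11

(7, 7)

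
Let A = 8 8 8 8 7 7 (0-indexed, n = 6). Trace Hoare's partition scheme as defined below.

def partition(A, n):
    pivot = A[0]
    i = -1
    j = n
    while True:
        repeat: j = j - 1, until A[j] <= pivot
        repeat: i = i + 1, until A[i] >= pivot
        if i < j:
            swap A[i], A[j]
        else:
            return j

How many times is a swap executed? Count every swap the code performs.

pivot = A[0] = 8; i = -1, j = 6
j→5 (A[5]=7≤8), i→0 (A[0]=8≥8); i<j, swap → 7 8 8 8 7 8
j→4 (A[4]=7≤8), i→1 (A[1]=8≥8); i<j, swap → 7 7 8 8 8 8
j→3 (A[3]=8≤8), i→2 (A[2]=8≥8); i<j, swap → 7 7 8 8 8 8
j→2, i→3; i≥j, return j=2. A = 7 7 8 8 8 8

3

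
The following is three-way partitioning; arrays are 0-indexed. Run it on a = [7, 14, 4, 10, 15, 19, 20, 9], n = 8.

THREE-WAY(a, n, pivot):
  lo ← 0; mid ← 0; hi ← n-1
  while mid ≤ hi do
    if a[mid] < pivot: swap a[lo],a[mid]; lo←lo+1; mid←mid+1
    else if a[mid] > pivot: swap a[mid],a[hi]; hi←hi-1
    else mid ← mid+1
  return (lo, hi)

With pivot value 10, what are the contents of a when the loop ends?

[7, 9, 4, 10, 19, 20, 15, 14]

pivot = 10; lo=0, mid=0, hi=7
a[mid]=7<10: swap a[0],a[0]; lo=1,mid=1 → [7, 14, 4, 10, 15, 19, 20, 9]
a[mid]=14>10: swap a[1],a[7]; hi=6 → [7, 9, 4, 10, 15, 19, 20, 14]
a[mid]=9<10: swap a[1],a[1]; lo=2,mid=2 → [7, 9, 4, 10, 15, 19, 20, 14]
a[mid]=4<10: swap a[2],a[2]; lo=3,mid=3 → [7, 9, 4, 10, 15, 19, 20, 14]
a[mid]=10=10: mid=4
a[mid]=15>10: swap a[4],a[6]; hi=5 → [7, 9, 4, 10, 20, 19, 15, 14]
a[mid]=20>10: swap a[4],a[5]; hi=4 → [7, 9, 4, 10, 19, 20, 15, 14]
a[mid]=19>10: swap a[4],a[4]; hi=3 → [7, 9, 4, 10, 19, 20, 15, 14]
end: lo=3, hi=3; a = [7, 9, 4, 10, 19, 20, 15, 14]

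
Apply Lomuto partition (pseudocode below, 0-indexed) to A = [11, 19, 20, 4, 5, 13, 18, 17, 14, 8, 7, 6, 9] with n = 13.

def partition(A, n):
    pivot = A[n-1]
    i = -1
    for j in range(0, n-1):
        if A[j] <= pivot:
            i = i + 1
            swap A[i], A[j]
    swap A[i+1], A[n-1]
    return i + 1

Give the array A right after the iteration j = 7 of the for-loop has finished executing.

[4, 5, 20, 11, 19, 13, 18, 17, 14, 8, 7, 6, 9]

pivot = A[12] = 9; i = -1
j=0: A[0]=11 > 9 → no swap
j=1: A[1]=19 > 9 → no swap
j=2: A[2]=20 > 9 → no swap
j=3: A[3]=4 ≤ 9 → i=0, swap A[0],A[3] → [4, 19, 20, 11, 5, 13, 18, 17, 14, 8, 7, 6, 9]
j=4: A[4]=5 ≤ 9 → i=1, swap A[1],A[4] → [4, 5, 20, 11, 19, 13, 18, 17, 14, 8, 7, 6, 9]
j=5: A[5]=13 > 9 → no swap
j=6: A[6]=18 > 9 → no swap
j=7: A[7]=17 > 9 → no swap
(after j=7) A = [4, 5, 20, 11, 19, 13, 18, 17, 14, 8, 7, 6, 9]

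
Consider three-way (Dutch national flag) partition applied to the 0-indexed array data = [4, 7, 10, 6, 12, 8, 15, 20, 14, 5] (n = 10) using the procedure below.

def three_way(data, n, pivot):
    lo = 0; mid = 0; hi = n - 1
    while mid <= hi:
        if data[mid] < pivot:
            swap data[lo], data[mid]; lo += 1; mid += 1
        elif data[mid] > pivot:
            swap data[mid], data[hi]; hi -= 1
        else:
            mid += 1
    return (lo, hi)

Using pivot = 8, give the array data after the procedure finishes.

[4, 7, 5, 6, 8, 15, 20, 14, 12, 10]

lo=0 mid=0 hi=9
4<8: swap(0,0), lo=1 mid=1 ⇒ [4, 7, 10, 6, 12, 8, 15, 20, 14, 5]
7<8: swap(1,1), lo=2 mid=2 ⇒ [4, 7, 10, 6, 12, 8, 15, 20, 14, 5]
10>8: swap(2,9), hi=8 ⇒ [4, 7, 5, 6, 12, 8, 15, 20, 14, 10]
5<8: swap(2,2), lo=3 mid=3 ⇒ [4, 7, 5, 6, 12, 8, 15, 20, 14, 10]
6<8: swap(3,3), lo=4 mid=4 ⇒ [4, 7, 5, 6, 12, 8, 15, 20, 14, 10]
12>8: swap(4,8), hi=7 ⇒ [4, 7, 5, 6, 14, 8, 15, 20, 12, 10]
14>8: swap(4,7), hi=6 ⇒ [4, 7, 5, 6, 20, 8, 15, 14, 12, 10]
20>8: swap(4,6), hi=5 ⇒ [4, 7, 5, 6, 15, 8, 20, 14, 12, 10]
15>8: swap(4,5), hi=4 ⇒ [4, 7, 5, 6, 8, 15, 20, 14, 12, 10]
8=8: mid=5
done. lo=4 hi=4; data=[4, 7, 5, 6, 8, 15, 20, 14, 12, 10]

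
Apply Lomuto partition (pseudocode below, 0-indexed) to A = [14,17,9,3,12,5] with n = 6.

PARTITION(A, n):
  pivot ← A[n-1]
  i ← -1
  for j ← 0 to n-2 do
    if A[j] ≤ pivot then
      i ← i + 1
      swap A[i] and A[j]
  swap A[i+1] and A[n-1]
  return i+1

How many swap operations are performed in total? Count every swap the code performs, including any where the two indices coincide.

pivot=5, i=-1
j=0: 14>5, skip
j=1: 17>5, skip
j=2: 9>5, skip
j=3: 3≤5, i=0, swap(0,3) ⇒ [3,17,9,14,12,5]
j=4: 12>5, skip
swap(1,5) ⇒ [3,5,9,14,12,17]; return 1

2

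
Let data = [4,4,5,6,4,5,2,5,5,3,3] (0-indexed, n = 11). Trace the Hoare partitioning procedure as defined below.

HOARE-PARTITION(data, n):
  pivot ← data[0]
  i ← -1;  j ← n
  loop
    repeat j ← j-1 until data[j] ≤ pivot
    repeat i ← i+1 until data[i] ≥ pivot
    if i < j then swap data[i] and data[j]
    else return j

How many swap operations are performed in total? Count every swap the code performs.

4

pivot = data[0] = 4; i = -1, j = 11
j→10 (data[10]=3≤4), i→0 (data[0]=4≥4); i<j, swap → [3,4,5,6,4,5,2,5,5,3,4]
j→9 (data[9]=3≤4), i→1 (data[1]=4≥4); i<j, swap → [3,3,5,6,4,5,2,5,5,4,4]
j→6 (data[6]=2≤4), i→2 (data[2]=5≥4); i<j, swap → [3,3,2,6,4,5,5,5,5,4,4]
j→4 (data[4]=4≤4), i→3 (data[3]=6≥4); i<j, swap → [3,3,2,4,6,5,5,5,5,4,4]
j→3, i→4; i≥j, return j=3. data = [3,3,2,4,6,5,5,5,5,4,4]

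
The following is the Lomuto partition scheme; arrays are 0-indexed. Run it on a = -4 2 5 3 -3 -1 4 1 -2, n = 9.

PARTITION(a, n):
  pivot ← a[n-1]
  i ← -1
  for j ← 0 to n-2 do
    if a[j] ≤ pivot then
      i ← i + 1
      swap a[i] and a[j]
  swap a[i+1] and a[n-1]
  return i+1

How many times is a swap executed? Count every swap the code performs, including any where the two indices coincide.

3

pivot=-2, i=-1
j=0: -4≤-2, i=0, swap(0,0) ⇒ -4 2 5 3 -3 -1 4 1 -2
j=1: 2>-2, skip
j=2: 5>-2, skip
j=3: 3>-2, skip
j=4: -3≤-2, i=1, swap(1,4) ⇒ -4 -3 5 3 2 -1 4 1 -2
j=5: -1>-2, skip
j=6: 4>-2, skip
j=7: 1>-2, skip
swap(2,8) ⇒ -4 -3 -2 3 2 -1 4 1 5; return 2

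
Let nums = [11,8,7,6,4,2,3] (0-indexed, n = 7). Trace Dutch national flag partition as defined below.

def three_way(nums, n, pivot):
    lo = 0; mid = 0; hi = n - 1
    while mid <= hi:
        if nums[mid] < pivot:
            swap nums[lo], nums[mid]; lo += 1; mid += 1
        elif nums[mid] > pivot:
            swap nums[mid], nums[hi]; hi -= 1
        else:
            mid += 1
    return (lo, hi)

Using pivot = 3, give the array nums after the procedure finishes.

[2,3,6,4,7,8,11]

lo=0 mid=0 hi=6
11>3: swap(0,6), hi=5 ⇒ [3,8,7,6,4,2,11]
3=3: mid=1
8>3: swap(1,5), hi=4 ⇒ [3,2,7,6,4,8,11]
2<3: swap(0,1), lo=1 mid=2 ⇒ [2,3,7,6,4,8,11]
7>3: swap(2,4), hi=3 ⇒ [2,3,4,6,7,8,11]
4>3: swap(2,3), hi=2 ⇒ [2,3,6,4,7,8,11]
6>3: swap(2,2), hi=1 ⇒ [2,3,6,4,7,8,11]
done. lo=1 hi=1; nums=[2,3,6,4,7,8,11]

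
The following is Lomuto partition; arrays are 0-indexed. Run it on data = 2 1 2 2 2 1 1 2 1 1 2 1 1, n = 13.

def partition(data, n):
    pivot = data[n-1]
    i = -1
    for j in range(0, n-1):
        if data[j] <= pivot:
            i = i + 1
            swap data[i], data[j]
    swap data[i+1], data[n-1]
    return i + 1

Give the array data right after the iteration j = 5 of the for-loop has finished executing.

1 1 2 2 2 2 1 2 1 1 2 1 1

pivot=1, i=-1
j=0: 2>1, skip
j=1: 1≤1, i=0, swap(0,1) ⇒ 1 2 2 2 2 1 1 2 1 1 2 1 1
j=2: 2>1, skip
j=3: 2>1, skip
j=4: 2>1, skip
j=5: 1≤1, i=1, swap(1,5) ⇒ 1 1 2 2 2 2 1 2 1 1 2 1 1
(after j=5) data = 1 1 2 2 2 2 1 2 1 1 2 1 1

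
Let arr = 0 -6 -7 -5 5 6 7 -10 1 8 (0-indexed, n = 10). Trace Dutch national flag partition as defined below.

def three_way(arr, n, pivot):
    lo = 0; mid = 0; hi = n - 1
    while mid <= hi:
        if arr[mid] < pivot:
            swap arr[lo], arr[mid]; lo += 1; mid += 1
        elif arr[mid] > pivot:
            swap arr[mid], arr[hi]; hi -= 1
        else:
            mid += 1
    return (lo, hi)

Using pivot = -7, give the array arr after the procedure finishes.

-10 -7 -5 5 6 7 -6 1 8 0

pivot = -7; lo=0, mid=0, hi=9
arr[mid]=0>-7: swap arr[0],arr[9]; hi=8 → 8 -6 -7 -5 5 6 7 -10 1 0
arr[mid]=8>-7: swap arr[0],arr[8]; hi=7 → 1 -6 -7 -5 5 6 7 -10 8 0
arr[mid]=1>-7: swap arr[0],arr[7]; hi=6 → -10 -6 -7 -5 5 6 7 1 8 0
arr[mid]=-10<-7: swap arr[0],arr[0]; lo=1,mid=1 → -10 -6 -7 -5 5 6 7 1 8 0
arr[mid]=-6>-7: swap arr[1],arr[6]; hi=5 → -10 7 -7 -5 5 6 -6 1 8 0
arr[mid]=7>-7: swap arr[1],arr[5]; hi=4 → -10 6 -7 -5 5 7 -6 1 8 0
arr[mid]=6>-7: swap arr[1],arr[4]; hi=3 → -10 5 -7 -5 6 7 -6 1 8 0
arr[mid]=5>-7: swap arr[1],arr[3]; hi=2 → -10 -5 -7 5 6 7 -6 1 8 0
arr[mid]=-5>-7: swap arr[1],arr[2]; hi=1 → -10 -7 -5 5 6 7 -6 1 8 0
arr[mid]=-7=-7: mid=2
end: lo=1, hi=1; arr = -10 -7 -5 5 6 7 -6 1 8 0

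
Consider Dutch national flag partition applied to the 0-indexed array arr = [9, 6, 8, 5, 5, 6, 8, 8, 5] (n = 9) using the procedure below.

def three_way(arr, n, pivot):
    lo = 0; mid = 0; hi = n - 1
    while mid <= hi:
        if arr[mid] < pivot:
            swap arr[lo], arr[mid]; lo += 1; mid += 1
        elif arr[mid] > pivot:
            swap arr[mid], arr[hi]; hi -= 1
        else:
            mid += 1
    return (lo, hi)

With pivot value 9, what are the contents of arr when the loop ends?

pivot = 9; lo=0, mid=0, hi=8
arr[mid]=9=9: mid=1
arr[mid]=6<9: swap arr[0],arr[1]; lo=1,mid=2 → [6, 9, 8, 5, 5, 6, 8, 8, 5]
arr[mid]=8<9: swap arr[1],arr[2]; lo=2,mid=3 → [6, 8, 9, 5, 5, 6, 8, 8, 5]
arr[mid]=5<9: swap arr[2],arr[3]; lo=3,mid=4 → [6, 8, 5, 9, 5, 6, 8, 8, 5]
arr[mid]=5<9: swap arr[3],arr[4]; lo=4,mid=5 → [6, 8, 5, 5, 9, 6, 8, 8, 5]
arr[mid]=6<9: swap arr[4],arr[5]; lo=5,mid=6 → [6, 8, 5, 5, 6, 9, 8, 8, 5]
arr[mid]=8<9: swap arr[5],arr[6]; lo=6,mid=7 → [6, 8, 5, 5, 6, 8, 9, 8, 5]
arr[mid]=8<9: swap arr[6],arr[7]; lo=7,mid=8 → [6, 8, 5, 5, 6, 8, 8, 9, 5]
arr[mid]=5<9: swap arr[7],arr[8]; lo=8,mid=9 → [6, 8, 5, 5, 6, 8, 8, 5, 9]
end: lo=8, hi=8; arr = [6, 8, 5, 5, 6, 8, 8, 5, 9]

[6, 8, 5, 5, 6, 8, 8, 5, 9]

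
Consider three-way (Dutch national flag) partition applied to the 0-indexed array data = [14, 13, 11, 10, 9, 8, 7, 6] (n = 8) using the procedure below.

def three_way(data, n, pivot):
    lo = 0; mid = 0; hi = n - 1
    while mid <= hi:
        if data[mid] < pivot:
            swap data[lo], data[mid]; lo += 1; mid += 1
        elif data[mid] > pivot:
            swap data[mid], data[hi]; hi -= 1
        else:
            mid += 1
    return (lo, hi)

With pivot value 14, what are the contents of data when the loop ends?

[13, 11, 10, 9, 8, 7, 6, 14]

pivot = 14; lo=0, mid=0, hi=7
data[mid]=14=14: mid=1
data[mid]=13<14: swap data[0],data[1]; lo=1,mid=2 → [13, 14, 11, 10, 9, 8, 7, 6]
data[mid]=11<14: swap data[1],data[2]; lo=2,mid=3 → [13, 11, 14, 10, 9, 8, 7, 6]
data[mid]=10<14: swap data[2],data[3]; lo=3,mid=4 → [13, 11, 10, 14, 9, 8, 7, 6]
data[mid]=9<14: swap data[3],data[4]; lo=4,mid=5 → [13, 11, 10, 9, 14, 8, 7, 6]
data[mid]=8<14: swap data[4],data[5]; lo=5,mid=6 → [13, 11, 10, 9, 8, 14, 7, 6]
data[mid]=7<14: swap data[5],data[6]; lo=6,mid=7 → [13, 11, 10, 9, 8, 7, 14, 6]
data[mid]=6<14: swap data[6],data[7]; lo=7,mid=8 → [13, 11, 10, 9, 8, 7, 6, 14]
end: lo=7, hi=7; data = [13, 11, 10, 9, 8, 7, 6, 14]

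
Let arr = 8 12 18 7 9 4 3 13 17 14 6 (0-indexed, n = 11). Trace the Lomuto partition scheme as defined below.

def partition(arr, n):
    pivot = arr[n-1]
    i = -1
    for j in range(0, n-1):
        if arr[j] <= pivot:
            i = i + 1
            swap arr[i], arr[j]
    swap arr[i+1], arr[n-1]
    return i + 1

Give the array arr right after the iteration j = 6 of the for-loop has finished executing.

pivot=6, i=-1
j=0: 8>6, skip
j=1: 12>6, skip
j=2: 18>6, skip
j=3: 7>6, skip
j=4: 9>6, skip
j=5: 4≤6, i=0, swap(0,5) ⇒ 4 12 18 7 9 8 3 13 17 14 6
j=6: 3≤6, i=1, swap(1,6) ⇒ 4 3 18 7 9 8 12 13 17 14 6
(after j=6) arr = 4 3 18 7 9 8 12 13 17 14 6

4 3 18 7 9 8 12 13 17 14 6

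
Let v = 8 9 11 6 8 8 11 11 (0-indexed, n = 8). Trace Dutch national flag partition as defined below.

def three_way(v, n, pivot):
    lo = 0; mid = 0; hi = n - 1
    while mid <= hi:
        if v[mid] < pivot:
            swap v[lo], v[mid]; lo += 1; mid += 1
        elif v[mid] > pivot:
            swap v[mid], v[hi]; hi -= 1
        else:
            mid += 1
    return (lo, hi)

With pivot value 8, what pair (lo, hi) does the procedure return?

lo=0 mid=0 hi=7
8=8: mid=1
9>8: swap(1,7), hi=6 ⇒ 8 11 11 6 8 8 11 9
11>8: swap(1,6), hi=5 ⇒ 8 11 11 6 8 8 11 9
11>8: swap(1,5), hi=4 ⇒ 8 8 11 6 8 11 11 9
8=8: mid=2
11>8: swap(2,4), hi=3 ⇒ 8 8 8 6 11 11 11 9
8=8: mid=3
6<8: swap(0,3), lo=1 mid=4 ⇒ 6 8 8 8 11 11 11 9
done. lo=1 hi=3; v=6 8 8 8 11 11 11 9

(1, 3)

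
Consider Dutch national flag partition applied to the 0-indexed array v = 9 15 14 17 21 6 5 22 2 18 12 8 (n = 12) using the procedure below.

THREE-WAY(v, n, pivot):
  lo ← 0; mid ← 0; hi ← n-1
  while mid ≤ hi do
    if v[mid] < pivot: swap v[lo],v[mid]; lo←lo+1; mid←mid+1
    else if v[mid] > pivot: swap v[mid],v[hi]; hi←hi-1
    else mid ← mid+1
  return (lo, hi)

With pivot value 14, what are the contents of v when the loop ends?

9 8 12 2 6 5 14 22 18 21 17 15

pivot = 14; lo=0, mid=0, hi=11
v[mid]=9<14: swap v[0],v[0]; lo=1,mid=1 → 9 15 14 17 21 6 5 22 2 18 12 8
v[mid]=15>14: swap v[1],v[11]; hi=10 → 9 8 14 17 21 6 5 22 2 18 12 15
v[mid]=8<14: swap v[1],v[1]; lo=2,mid=2 → 9 8 14 17 21 6 5 22 2 18 12 15
v[mid]=14=14: mid=3
v[mid]=17>14: swap v[3],v[10]; hi=9 → 9 8 14 12 21 6 5 22 2 18 17 15
v[mid]=12<14: swap v[2],v[3]; lo=3,mid=4 → 9 8 12 14 21 6 5 22 2 18 17 15
v[mid]=21>14: swap v[4],v[9]; hi=8 → 9 8 12 14 18 6 5 22 2 21 17 15
v[mid]=18>14: swap v[4],v[8]; hi=7 → 9 8 12 14 2 6 5 22 18 21 17 15
v[mid]=2<14: swap v[3],v[4]; lo=4,mid=5 → 9 8 12 2 14 6 5 22 18 21 17 15
v[mid]=6<14: swap v[4],v[5]; lo=5,mid=6 → 9 8 12 2 6 14 5 22 18 21 17 15
v[mid]=5<14: swap v[5],v[6]; lo=6,mid=7 → 9 8 12 2 6 5 14 22 18 21 17 15
v[mid]=22>14: swap v[7],v[7]; hi=6 → 9 8 12 2 6 5 14 22 18 21 17 15
end: lo=6, hi=6; v = 9 8 12 2 6 5 14 22 18 21 17 15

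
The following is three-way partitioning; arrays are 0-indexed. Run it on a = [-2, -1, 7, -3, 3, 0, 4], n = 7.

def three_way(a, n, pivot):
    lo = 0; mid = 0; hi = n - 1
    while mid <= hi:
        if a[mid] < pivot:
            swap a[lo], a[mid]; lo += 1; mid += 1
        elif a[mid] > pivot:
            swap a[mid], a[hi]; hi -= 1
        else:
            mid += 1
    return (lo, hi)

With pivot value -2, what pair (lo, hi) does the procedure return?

lo=0 mid=0 hi=6
-2=-2: mid=1
-1>-2: swap(1,6), hi=5 ⇒ [-2, 4, 7, -3, 3, 0, -1]
4>-2: swap(1,5), hi=4 ⇒ [-2, 0, 7, -3, 3, 4, -1]
0>-2: swap(1,4), hi=3 ⇒ [-2, 3, 7, -3, 0, 4, -1]
3>-2: swap(1,3), hi=2 ⇒ [-2, -3, 7, 3, 0, 4, -1]
-3<-2: swap(0,1), lo=1 mid=2 ⇒ [-3, -2, 7, 3, 0, 4, -1]
7>-2: swap(2,2), hi=1 ⇒ [-3, -2, 7, 3, 0, 4, -1]
done. lo=1 hi=1; a=[-3, -2, 7, 3, 0, 4, -1]

(1, 1)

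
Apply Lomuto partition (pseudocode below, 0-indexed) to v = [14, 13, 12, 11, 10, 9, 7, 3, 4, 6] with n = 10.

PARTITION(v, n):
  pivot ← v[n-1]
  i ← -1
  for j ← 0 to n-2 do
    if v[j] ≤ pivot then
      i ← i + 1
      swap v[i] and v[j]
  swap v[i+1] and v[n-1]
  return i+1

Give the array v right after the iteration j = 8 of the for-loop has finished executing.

[3, 4, 12, 11, 10, 9, 7, 14, 13, 6]

pivot = v[9] = 6; i = -1
j=0: v[0]=14 > 6 → no swap
j=1: v[1]=13 > 6 → no swap
j=2: v[2]=12 > 6 → no swap
j=3: v[3]=11 > 6 → no swap
j=4: v[4]=10 > 6 → no swap
j=5: v[5]=9 > 6 → no swap
j=6: v[6]=7 > 6 → no swap
j=7: v[7]=3 ≤ 6 → i=0, swap v[0],v[7] → [3, 13, 12, 11, 10, 9, 7, 14, 4, 6]
j=8: v[8]=4 ≤ 6 → i=1, swap v[1],v[8] → [3, 4, 12, 11, 10, 9, 7, 14, 13, 6]
(after j=8) v = [3, 4, 12, 11, 10, 9, 7, 14, 13, 6]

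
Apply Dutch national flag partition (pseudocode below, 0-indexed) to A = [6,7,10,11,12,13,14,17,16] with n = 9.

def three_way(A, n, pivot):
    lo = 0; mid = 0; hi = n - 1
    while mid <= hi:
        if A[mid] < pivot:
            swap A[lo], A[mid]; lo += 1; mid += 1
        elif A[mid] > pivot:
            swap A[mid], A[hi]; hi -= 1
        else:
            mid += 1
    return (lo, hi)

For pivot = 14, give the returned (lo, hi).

pivot = 14; lo=0, mid=0, hi=8
A[mid]=6<14: swap A[0],A[0]; lo=1,mid=1 → [6,7,10,11,12,13,14,17,16]
A[mid]=7<14: swap A[1],A[1]; lo=2,mid=2 → [6,7,10,11,12,13,14,17,16]
A[mid]=10<14: swap A[2],A[2]; lo=3,mid=3 → [6,7,10,11,12,13,14,17,16]
A[mid]=11<14: swap A[3],A[3]; lo=4,mid=4 → [6,7,10,11,12,13,14,17,16]
A[mid]=12<14: swap A[4],A[4]; lo=5,mid=5 → [6,7,10,11,12,13,14,17,16]
A[mid]=13<14: swap A[5],A[5]; lo=6,mid=6 → [6,7,10,11,12,13,14,17,16]
A[mid]=14=14: mid=7
A[mid]=17>14: swap A[7],A[8]; hi=7 → [6,7,10,11,12,13,14,16,17]
A[mid]=16>14: swap A[7],A[7]; hi=6 → [6,7,10,11,12,13,14,16,17]
end: lo=6, hi=6; A = [6,7,10,11,12,13,14,16,17]

(6, 6)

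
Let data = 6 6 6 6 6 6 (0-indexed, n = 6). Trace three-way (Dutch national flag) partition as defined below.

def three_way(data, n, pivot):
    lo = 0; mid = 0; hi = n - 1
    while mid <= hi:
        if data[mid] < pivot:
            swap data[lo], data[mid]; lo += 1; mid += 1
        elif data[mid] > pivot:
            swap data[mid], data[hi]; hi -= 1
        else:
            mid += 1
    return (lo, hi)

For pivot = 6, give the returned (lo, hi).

(0, 5)

lo=0 mid=0 hi=5
6=6: mid=1
6=6: mid=2
6=6: mid=3
6=6: mid=4
6=6: mid=5
6=6: mid=6
done. lo=0 hi=5; data=6 6 6 6 6 6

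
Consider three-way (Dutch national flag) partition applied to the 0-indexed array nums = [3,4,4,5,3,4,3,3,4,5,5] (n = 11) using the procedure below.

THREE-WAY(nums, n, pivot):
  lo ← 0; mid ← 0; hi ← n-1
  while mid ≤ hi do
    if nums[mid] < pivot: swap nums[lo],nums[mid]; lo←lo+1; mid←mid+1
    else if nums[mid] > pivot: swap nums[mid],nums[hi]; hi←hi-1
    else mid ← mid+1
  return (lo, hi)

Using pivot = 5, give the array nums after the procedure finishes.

pivot = 5; lo=0, mid=0, hi=10
nums[mid]=3<5: swap nums[0],nums[0]; lo=1,mid=1 → [3,4,4,5,3,4,3,3,4,5,5]
nums[mid]=4<5: swap nums[1],nums[1]; lo=2,mid=2 → [3,4,4,5,3,4,3,3,4,5,5]
nums[mid]=4<5: swap nums[2],nums[2]; lo=3,mid=3 → [3,4,4,5,3,4,3,3,4,5,5]
nums[mid]=5=5: mid=4
nums[mid]=3<5: swap nums[3],nums[4]; lo=4,mid=5 → [3,4,4,3,5,4,3,3,4,5,5]
nums[mid]=4<5: swap nums[4],nums[5]; lo=5,mid=6 → [3,4,4,3,4,5,3,3,4,5,5]
nums[mid]=3<5: swap nums[5],nums[6]; lo=6,mid=7 → [3,4,4,3,4,3,5,3,4,5,5]
nums[mid]=3<5: swap nums[6],nums[7]; lo=7,mid=8 → [3,4,4,3,4,3,3,5,4,5,5]
nums[mid]=4<5: swap nums[7],nums[8]; lo=8,mid=9 → [3,4,4,3,4,3,3,4,5,5,5]
nums[mid]=5=5: mid=10
nums[mid]=5=5: mid=11
end: lo=8, hi=10; nums = [3,4,4,3,4,3,3,4,5,5,5]

[3,4,4,3,4,3,3,4,5,5,5]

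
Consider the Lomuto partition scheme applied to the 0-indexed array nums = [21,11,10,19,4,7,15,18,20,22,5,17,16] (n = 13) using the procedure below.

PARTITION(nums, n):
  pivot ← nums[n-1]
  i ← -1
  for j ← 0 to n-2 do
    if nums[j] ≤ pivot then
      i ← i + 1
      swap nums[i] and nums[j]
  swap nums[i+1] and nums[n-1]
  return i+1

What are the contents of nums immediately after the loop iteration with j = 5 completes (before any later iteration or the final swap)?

[11,10,4,7,21,19,15,18,20,22,5,17,16]

pivot = nums[12] = 16; i = -1
j=0: nums[0]=21 > 16 → no swap
j=1: nums[1]=11 ≤ 16 → i=0, swap nums[0],nums[1] → [11,21,10,19,4,7,15,18,20,22,5,17,16]
j=2: nums[2]=10 ≤ 16 → i=1, swap nums[1],nums[2] → [11,10,21,19,4,7,15,18,20,22,5,17,16]
j=3: nums[3]=19 > 16 → no swap
j=4: nums[4]=4 ≤ 16 → i=2, swap nums[2],nums[4] → [11,10,4,19,21,7,15,18,20,22,5,17,16]
j=5: nums[5]=7 ≤ 16 → i=3, swap nums[3],nums[5] → [11,10,4,7,21,19,15,18,20,22,5,17,16]
(after j=5) nums = [11,10,4,7,21,19,15,18,20,22,5,17,16]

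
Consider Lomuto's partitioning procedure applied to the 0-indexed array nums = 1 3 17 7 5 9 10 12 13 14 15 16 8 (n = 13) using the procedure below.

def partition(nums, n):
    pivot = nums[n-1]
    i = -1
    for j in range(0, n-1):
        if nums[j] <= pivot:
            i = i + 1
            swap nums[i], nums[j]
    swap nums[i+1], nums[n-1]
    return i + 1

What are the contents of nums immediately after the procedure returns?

1 3 7 5 8 9 10 12 13 14 15 16 17

pivot=8, i=-1
j=0: 1≤8, i=0, swap(0,0) ⇒ 1 3 17 7 5 9 10 12 13 14 15 16 8
j=1: 3≤8, i=1, swap(1,1) ⇒ 1 3 17 7 5 9 10 12 13 14 15 16 8
j=2: 17>8, skip
j=3: 7≤8, i=2, swap(2,3) ⇒ 1 3 7 17 5 9 10 12 13 14 15 16 8
j=4: 5≤8, i=3, swap(3,4) ⇒ 1 3 7 5 17 9 10 12 13 14 15 16 8
j=5: 9>8, skip
j=6: 10>8, skip
j=7: 12>8, skip
j=8: 13>8, skip
j=9: 14>8, skip
j=10: 15>8, skip
j=11: 16>8, skip
swap(4,12) ⇒ 1 3 7 5 8 9 10 12 13 14 15 16 17; return 4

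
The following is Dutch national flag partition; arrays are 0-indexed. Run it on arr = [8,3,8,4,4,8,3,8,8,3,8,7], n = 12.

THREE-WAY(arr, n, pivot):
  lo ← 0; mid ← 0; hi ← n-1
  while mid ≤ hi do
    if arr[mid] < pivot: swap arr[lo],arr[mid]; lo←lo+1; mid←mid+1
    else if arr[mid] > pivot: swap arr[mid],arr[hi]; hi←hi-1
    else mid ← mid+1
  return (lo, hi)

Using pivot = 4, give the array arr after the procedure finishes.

[3,3,3,4,4,8,8,8,8,8,7,8]

pivot = 4; lo=0, mid=0, hi=11
arr[mid]=8>4: swap arr[0],arr[11]; hi=10 → [7,3,8,4,4,8,3,8,8,3,8,8]
arr[mid]=7>4: swap arr[0],arr[10]; hi=9 → [8,3,8,4,4,8,3,8,8,3,7,8]
arr[mid]=8>4: swap arr[0],arr[9]; hi=8 → [3,3,8,4,4,8,3,8,8,8,7,8]
arr[mid]=3<4: swap arr[0],arr[0]; lo=1,mid=1 → [3,3,8,4,4,8,3,8,8,8,7,8]
arr[mid]=3<4: swap arr[1],arr[1]; lo=2,mid=2 → [3,3,8,4,4,8,3,8,8,8,7,8]
arr[mid]=8>4: swap arr[2],arr[8]; hi=7 → [3,3,8,4,4,8,3,8,8,8,7,8]
arr[mid]=8>4: swap arr[2],arr[7]; hi=6 → [3,3,8,4,4,8,3,8,8,8,7,8]
arr[mid]=8>4: swap arr[2],arr[6]; hi=5 → [3,3,3,4,4,8,8,8,8,8,7,8]
arr[mid]=3<4: swap arr[2],arr[2]; lo=3,mid=3 → [3,3,3,4,4,8,8,8,8,8,7,8]
arr[mid]=4=4: mid=4
arr[mid]=4=4: mid=5
arr[mid]=8>4: swap arr[5],arr[5]; hi=4 → [3,3,3,4,4,8,8,8,8,8,7,8]
end: lo=3, hi=4; arr = [3,3,3,4,4,8,8,8,8,8,7,8]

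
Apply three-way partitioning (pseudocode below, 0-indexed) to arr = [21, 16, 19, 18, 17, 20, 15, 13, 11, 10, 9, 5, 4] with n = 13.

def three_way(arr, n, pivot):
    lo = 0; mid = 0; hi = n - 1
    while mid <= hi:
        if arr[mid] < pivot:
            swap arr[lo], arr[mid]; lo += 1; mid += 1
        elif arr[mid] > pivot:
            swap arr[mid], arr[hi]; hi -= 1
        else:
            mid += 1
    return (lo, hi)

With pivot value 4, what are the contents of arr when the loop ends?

[4, 19, 18, 17, 20, 15, 13, 11, 10, 9, 5, 16, 21]

lo=0 mid=0 hi=12
21>4: swap(0,12), hi=11 ⇒ [4, 16, 19, 18, 17, 20, 15, 13, 11, 10, 9, 5, 21]
4=4: mid=1
16>4: swap(1,11), hi=10 ⇒ [4, 5, 19, 18, 17, 20, 15, 13, 11, 10, 9, 16, 21]
5>4: swap(1,10), hi=9 ⇒ [4, 9, 19, 18, 17, 20, 15, 13, 11, 10, 5, 16, 21]
9>4: swap(1,9), hi=8 ⇒ [4, 10, 19, 18, 17, 20, 15, 13, 11, 9, 5, 16, 21]
10>4: swap(1,8), hi=7 ⇒ [4, 11, 19, 18, 17, 20, 15, 13, 10, 9, 5, 16, 21]
11>4: swap(1,7), hi=6 ⇒ [4, 13, 19, 18, 17, 20, 15, 11, 10, 9, 5, 16, 21]
13>4: swap(1,6), hi=5 ⇒ [4, 15, 19, 18, 17, 20, 13, 11, 10, 9, 5, 16, 21]
15>4: swap(1,5), hi=4 ⇒ [4, 20, 19, 18, 17, 15, 13, 11, 10, 9, 5, 16, 21]
20>4: swap(1,4), hi=3 ⇒ [4, 17, 19, 18, 20, 15, 13, 11, 10, 9, 5, 16, 21]
17>4: swap(1,3), hi=2 ⇒ [4, 18, 19, 17, 20, 15, 13, 11, 10, 9, 5, 16, 21]
18>4: swap(1,2), hi=1 ⇒ [4, 19, 18, 17, 20, 15, 13, 11, 10, 9, 5, 16, 21]
19>4: swap(1,1), hi=0 ⇒ [4, 19, 18, 17, 20, 15, 13, 11, 10, 9, 5, 16, 21]
done. lo=0 hi=0; arr=[4, 19, 18, 17, 20, 15, 13, 11, 10, 9, 5, 16, 21]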